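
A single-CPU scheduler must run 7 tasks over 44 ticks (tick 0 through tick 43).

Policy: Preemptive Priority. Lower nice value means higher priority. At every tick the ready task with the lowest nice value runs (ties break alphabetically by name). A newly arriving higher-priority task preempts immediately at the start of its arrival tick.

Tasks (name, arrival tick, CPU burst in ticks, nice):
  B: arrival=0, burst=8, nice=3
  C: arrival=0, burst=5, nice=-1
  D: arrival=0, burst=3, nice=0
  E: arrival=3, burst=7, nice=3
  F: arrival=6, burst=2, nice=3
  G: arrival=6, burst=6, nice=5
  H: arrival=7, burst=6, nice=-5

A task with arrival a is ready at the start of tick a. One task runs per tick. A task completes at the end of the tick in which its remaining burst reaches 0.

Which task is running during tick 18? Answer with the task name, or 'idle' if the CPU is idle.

t=0: ready={B,C,D} → run C
t=1: ready={B,C,D} → run C
t=2: ready={B,C,D} → run C
t=3: ready={B,C,D,E} → run C
t=4: ready={B,C,D,E} → run C
t=5: ready={B,D,E} → run D
t=6: ready={B,D,E,F,G} → run D
t=7: ready={B,D,E,F,G,H} → run H
t=8: ready={B,D,E,F,G,H} → run H
t=9: ready={B,D,E,F,G,H} → run H
t=10: ready={B,D,E,F,G,H} → run H
t=11: ready={B,D,E,F,G,H} → run H
t=12: ready={B,D,E,F,G,H} → run H
t=13: ready={B,D,E,F,G} → run D
t=14: ready={B,E,F,G} → run B
t=15: ready={B,E,F,G} → run B
t=16: ready={B,E,F,G} → run B
t=17: ready={B,E,F,G} → run B
t=18: ready={B,E,F,G} → run B
t=19: ready={B,E,F,G} → run B
t=20: ready={B,E,F,G} → run B
t=21: ready={B,E,F,G} → run B
t=22: ready={E,F,G} → run E
t=23: ready={E,F,G} → run E
t=24: ready={E,F,G} → run E
t=25: ready={E,F,G} → run E
t=26: ready={E,F,G} → run E
t=27: ready={E,F,G} → run E
t=28: ready={E,F,G} → run E
t=29: ready={F,G} → run F
t=30: ready={F,G} → run F
t=31: ready={G} → run G
t=32: ready={G} → run G
t=33: ready={G} → run G
t=34: ready={G} → run G
t=35: ready={G} → run G
t=36: ready={G} → run G
t=37: (idle)
t=38: (idle)
t=39: (idle)
t=40: (idle)
t=41: (idle)
t=42: (idle)
t=43: (idle)

running at tick 18 = B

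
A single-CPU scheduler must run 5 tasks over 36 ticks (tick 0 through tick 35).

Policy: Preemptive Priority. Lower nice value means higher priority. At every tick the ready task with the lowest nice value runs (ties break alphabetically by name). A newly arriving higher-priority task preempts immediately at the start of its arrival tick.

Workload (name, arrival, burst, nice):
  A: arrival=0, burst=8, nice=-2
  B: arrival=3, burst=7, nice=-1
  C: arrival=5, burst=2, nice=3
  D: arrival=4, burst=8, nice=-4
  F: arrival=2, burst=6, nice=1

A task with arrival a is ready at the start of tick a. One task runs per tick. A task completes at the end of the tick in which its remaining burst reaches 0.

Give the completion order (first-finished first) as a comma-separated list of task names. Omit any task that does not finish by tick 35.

t=0: ready={A} → run A
t=1: ready={A} → run A
t=2: ready={A,F} → run A
t=3: ready={A,B,F} → run A
t=4: ready={A,B,D,F} → run D
t=5: ready={A,B,C,D,F} → run D
t=6: ready={A,B,C,D,F} → run D
t=7: ready={A,B,C,D,F} → run D
t=8: ready={A,B,C,D,F} → run D
t=9: ready={A,B,C,D,F} → run D
t=10: ready={A,B,C,D,F} → run D
t=11: ready={A,B,C,D,F} → run D
t=12: ready={A,B,C,F} → run A
t=13: ready={A,B,C,F} → run A
t=14: ready={A,B,C,F} → run A
t=15: ready={A,B,C,F} → run A
t=16: ready={B,C,F} → run B
t=17: ready={B,C,F} → run B
t=18: ready={B,C,F} → run B
t=19: ready={B,C,F} → run B
t=20: ready={B,C,F} → run B
t=21: ready={B,C,F} → run B
t=22: ready={B,C,F} → run B
t=23: ready={C,F} → run F
t=24: ready={C,F} → run F
t=25: ready={C,F} → run F
t=26: ready={C,F} → run F
t=27: ready={C,F} → run F
t=28: ready={C,F} → run F
t=29: ready={C} → run C
t=30: ready={C} → run C
t=31: (idle)
t=32: (idle)
t=33: (idle)
t=34: (idle)
t=35: (idle)

completion order = D, A, B, F, C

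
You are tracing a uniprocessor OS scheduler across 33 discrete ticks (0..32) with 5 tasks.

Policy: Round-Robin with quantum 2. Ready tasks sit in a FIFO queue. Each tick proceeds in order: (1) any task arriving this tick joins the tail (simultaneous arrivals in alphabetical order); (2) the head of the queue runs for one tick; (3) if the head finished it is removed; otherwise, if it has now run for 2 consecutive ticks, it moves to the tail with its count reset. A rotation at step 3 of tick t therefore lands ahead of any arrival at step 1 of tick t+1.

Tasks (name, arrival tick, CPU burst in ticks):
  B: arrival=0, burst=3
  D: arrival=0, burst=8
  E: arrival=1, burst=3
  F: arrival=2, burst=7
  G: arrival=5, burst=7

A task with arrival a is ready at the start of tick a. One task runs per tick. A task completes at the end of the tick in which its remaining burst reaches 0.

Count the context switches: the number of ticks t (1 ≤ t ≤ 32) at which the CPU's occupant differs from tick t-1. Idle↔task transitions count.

context switches = 16

t=0: queue=[B,D] q_used=0 → run B
t=1: queue=[B,D,E] q_used=1 → run B
t=2: queue=[D,E,B,F] q_used=0 → run D
t=3: queue=[D,E,B,F] q_used=1 → run D
t=4: queue=[E,B,F,D] q_used=0 → run E
t=5: queue=[E,B,F,D,G] q_used=1 → run E
t=6: queue=[B,F,D,G,E] q_used=0 → run B
t=7: queue=[F,D,G,E] q_used=0 → run F
t=8: queue=[F,D,G,E] q_used=1 → run F
t=9: queue=[D,G,E,F] q_used=0 → run D
t=10: queue=[D,G,E,F] q_used=1 → run D
t=11: queue=[G,E,F,D] q_used=0 → run G
t=12: queue=[G,E,F,D] q_used=1 → run G
t=13: queue=[E,F,D,G] q_used=0 → run E
t=14: queue=[F,D,G] q_used=0 → run F
t=15: queue=[F,D,G] q_used=1 → run F
t=16: queue=[D,G,F] q_used=0 → run D
t=17: queue=[D,G,F] q_used=1 → run D
t=18: queue=[G,F,D] q_used=0 → run G
t=19: queue=[G,F,D] q_used=1 → run G
t=20: queue=[F,D,G] q_used=0 → run F
t=21: queue=[F,D,G] q_used=1 → run F
t=22: queue=[D,G,F] q_used=0 → run D
t=23: queue=[D,G,F] q_used=1 → run D
t=24: queue=[G,F] q_used=0 → run G
t=25: queue=[G,F] q_used=1 → run G
t=26: queue=[F,G] q_used=0 → run F
t=27: queue=[G] q_used=0 → run G
t=28: (idle)
t=29: (idle)
t=30: (idle)
t=31: (idle)
t=32: (idle)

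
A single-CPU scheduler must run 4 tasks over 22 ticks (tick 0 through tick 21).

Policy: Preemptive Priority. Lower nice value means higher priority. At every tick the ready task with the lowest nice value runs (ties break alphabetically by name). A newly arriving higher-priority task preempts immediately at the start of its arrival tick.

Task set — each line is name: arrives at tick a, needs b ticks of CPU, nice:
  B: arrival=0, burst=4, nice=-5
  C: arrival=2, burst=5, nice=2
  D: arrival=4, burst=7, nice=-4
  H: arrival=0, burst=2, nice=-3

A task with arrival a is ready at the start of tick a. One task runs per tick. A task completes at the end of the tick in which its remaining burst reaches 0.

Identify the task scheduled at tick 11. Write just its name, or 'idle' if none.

running at tick 11 = H

t=0: ready={B,H} → run B
t=1: ready={B,H} → run B
t=2: ready={B,C,H} → run B
t=3: ready={B,C,H} → run B
t=4: ready={C,D,H} → run D
t=5: ready={C,D,H} → run D
t=6: ready={C,D,H} → run D
t=7: ready={C,D,H} → run D
t=8: ready={C,D,H} → run D
t=9: ready={C,D,H} → run D
t=10: ready={C,D,H} → run D
t=11: ready={C,H} → run H
t=12: ready={C,H} → run H
t=13: ready={C} → run C
t=14: ready={C} → run C
t=15: ready={C} → run C
t=16: ready={C} → run C
t=17: ready={C} → run C
t=18: (idle)
t=19: (idle)
t=20: (idle)
t=21: (idle)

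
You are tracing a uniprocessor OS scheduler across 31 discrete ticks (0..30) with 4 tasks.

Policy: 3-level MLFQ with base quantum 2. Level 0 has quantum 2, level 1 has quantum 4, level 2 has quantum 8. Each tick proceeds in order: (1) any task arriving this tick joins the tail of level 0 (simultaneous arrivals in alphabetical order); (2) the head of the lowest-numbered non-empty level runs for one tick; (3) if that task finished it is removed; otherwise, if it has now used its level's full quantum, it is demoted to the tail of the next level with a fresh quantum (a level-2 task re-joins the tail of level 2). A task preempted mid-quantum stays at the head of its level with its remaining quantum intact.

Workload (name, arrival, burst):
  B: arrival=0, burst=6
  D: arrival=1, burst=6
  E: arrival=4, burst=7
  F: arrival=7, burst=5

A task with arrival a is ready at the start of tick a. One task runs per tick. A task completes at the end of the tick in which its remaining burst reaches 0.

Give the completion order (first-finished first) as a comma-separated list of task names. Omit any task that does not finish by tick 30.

t=0: L0/L1/L2 = B/-/- → run B
t=1: L0/L1/L2 = BD/-/- → run B
t=2: L0/L1/L2 = D/B/- → run D
t=3: L0/L1/L2 = D/B/- → run D
t=4: L0/L1/L2 = E/BD/- → run E
t=5: L0/L1/L2 = E/BD/- → run E
t=6: L0/L1/L2 = -/BDE/- → run B
t=7: L0/L1/L2 = F/BDE/- → run F
t=8: L0/L1/L2 = F/BDE/- → run F
t=9: L0/L1/L2 = -/BDEF/- → run B
t=10: L0/L1/L2 = -/BDEF/- → run B
t=11: L0/L1/L2 = -/BDEF/- → run B
t=12: L0/L1/L2 = -/DEF/- → run D
t=13: L0/L1/L2 = -/DEF/- → run D
t=14: L0/L1/L2 = -/DEF/- → run D
t=15: L0/L1/L2 = -/DEF/- → run D
t=16: L0/L1/L2 = -/EF/- → run E
t=17: L0/L1/L2 = -/EF/- → run E
t=18: L0/L1/L2 = -/EF/- → run E
t=19: L0/L1/L2 = -/EF/- → run E
t=20: L0/L1/L2 = -/F/E → run F
t=21: L0/L1/L2 = -/F/E → run F
t=22: L0/L1/L2 = -/F/E → run F
t=23: L0/L1/L2 = -/-/E → run E
t=24: (idle)
t=25: (idle)
t=26: (idle)
t=27: (idle)
t=28: (idle)
t=29: (idle)
t=30: (idle)

completion order = B, D, F, E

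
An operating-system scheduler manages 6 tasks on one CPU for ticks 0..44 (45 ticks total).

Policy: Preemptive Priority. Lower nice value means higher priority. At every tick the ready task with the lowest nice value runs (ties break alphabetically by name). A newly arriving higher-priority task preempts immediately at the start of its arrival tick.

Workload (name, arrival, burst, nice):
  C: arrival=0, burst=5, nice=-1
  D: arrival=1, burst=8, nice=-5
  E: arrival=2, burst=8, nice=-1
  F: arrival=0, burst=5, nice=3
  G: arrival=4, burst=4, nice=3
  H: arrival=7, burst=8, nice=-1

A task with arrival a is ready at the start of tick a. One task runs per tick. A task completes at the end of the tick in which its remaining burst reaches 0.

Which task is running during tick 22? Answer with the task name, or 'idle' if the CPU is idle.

t=0: ready={C,F} → run C
t=1: ready={C,D,F} → run D
t=2: ready={C,D,E,F} → run D
t=3: ready={C,D,E,F} → run D
t=4: ready={C,D,E,F,G} → run D
t=5: ready={C,D,E,F,G} → run D
t=6: ready={C,D,E,F,G} → run D
t=7: ready={C,D,E,F,G,H} → run D
t=8: ready={C,D,E,F,G,H} → run D
t=9: ready={C,E,F,G,H} → run C
t=10: ready={C,E,F,G,H} → run C
t=11: ready={C,E,F,G,H} → run C
t=12: ready={C,E,F,G,H} → run C
t=13: ready={E,F,G,H} → run E
t=14: ready={E,F,G,H} → run E
t=15: ready={E,F,G,H} → run E
t=16: ready={E,F,G,H} → run E
t=17: ready={E,F,G,H} → run E
t=18: ready={E,F,G,H} → run E
t=19: ready={E,F,G,H} → run E
t=20: ready={E,F,G,H} → run E
t=21: ready={F,G,H} → run H
t=22: ready={F,G,H} → run H
t=23: ready={F,G,H} → run H
t=24: ready={F,G,H} → run H
t=25: ready={F,G,H} → run H
t=26: ready={F,G,H} → run H
t=27: ready={F,G,H} → run H
t=28: ready={F,G,H} → run H
t=29: ready={F,G} → run F
t=30: ready={F,G} → run F
t=31: ready={F,G} → run F
t=32: ready={F,G} → run F
t=33: ready={F,G} → run F
t=34: ready={G} → run G
t=35: ready={G} → run G
t=36: ready={G} → run G
t=37: ready={G} → run G
t=38: (idle)
t=39: (idle)
t=40: (idle)
t=41: (idle)
t=42: (idle)
t=43: (idle)
t=44: (idle)

running at tick 22 = H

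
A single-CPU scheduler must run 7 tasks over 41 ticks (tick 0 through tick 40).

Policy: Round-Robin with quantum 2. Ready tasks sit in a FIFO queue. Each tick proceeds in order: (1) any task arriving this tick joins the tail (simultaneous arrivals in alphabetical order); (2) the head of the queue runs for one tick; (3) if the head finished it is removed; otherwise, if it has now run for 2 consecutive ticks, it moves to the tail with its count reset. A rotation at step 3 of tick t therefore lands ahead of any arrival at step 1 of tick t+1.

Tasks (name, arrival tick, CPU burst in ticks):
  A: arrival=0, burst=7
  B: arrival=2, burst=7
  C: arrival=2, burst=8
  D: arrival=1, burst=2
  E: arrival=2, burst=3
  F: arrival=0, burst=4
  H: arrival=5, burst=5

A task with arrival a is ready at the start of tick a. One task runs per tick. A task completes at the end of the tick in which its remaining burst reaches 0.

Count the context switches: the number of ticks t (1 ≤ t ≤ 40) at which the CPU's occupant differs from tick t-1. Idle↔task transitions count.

context switches = 20

t=0: queue=[A,F] q_used=0 → run A
t=1: queue=[A,F,D] q_used=1 → run A
t=2: queue=[F,D,A,B,C,E] q_used=0 → run F
t=3: queue=[F,D,A,B,C,E] q_used=1 → run F
t=4: queue=[D,A,B,C,E,F] q_used=0 → run D
t=5: queue=[D,A,B,C,E,F,H] q_used=1 → run D
t=6: queue=[A,B,C,E,F,H] q_used=0 → run A
t=7: queue=[A,B,C,E,F,H] q_used=1 → run A
t=8: queue=[B,C,E,F,H,A] q_used=0 → run B
t=9: queue=[B,C,E,F,H,A] q_used=1 → run B
t=10: queue=[C,E,F,H,A,B] q_used=0 → run C
t=11: queue=[C,E,F,H,A,B] q_used=1 → run C
t=12: queue=[E,F,H,A,B,C] q_used=0 → run E
t=13: queue=[E,F,H,A,B,C] q_used=1 → run E
t=14: queue=[F,H,A,B,C,E] q_used=0 → run F
t=15: queue=[F,H,A,B,C,E] q_used=1 → run F
t=16: queue=[H,A,B,C,E] q_used=0 → run H
t=17: queue=[H,A,B,C,E] q_used=1 → run H
t=18: queue=[A,B,C,E,H] q_used=0 → run A
t=19: queue=[A,B,C,E,H] q_used=1 → run A
t=20: queue=[B,C,E,H,A] q_used=0 → run B
t=21: queue=[B,C,E,H,A] q_used=1 → run B
t=22: queue=[C,E,H,A,B] q_used=0 → run C
t=23: queue=[C,E,H,A,B] q_used=1 → run C
t=24: queue=[E,H,A,B,C] q_used=0 → run E
t=25: queue=[H,A,B,C] q_used=0 → run H
t=26: queue=[H,A,B,C] q_used=1 → run H
t=27: queue=[A,B,C,H] q_used=0 → run A
t=28: queue=[B,C,H] q_used=0 → run B
t=29: queue=[B,C,H] q_used=1 → run B
t=30: queue=[C,H,B] q_used=0 → run C
t=31: queue=[C,H,B] q_used=1 → run C
t=32: queue=[H,B,C] q_used=0 → run H
t=33: queue=[B,C] q_used=0 → run B
t=34: queue=[C] q_used=0 → run C
t=35: queue=[C] q_used=1 → run C
t=36: (idle)
t=37: (idle)
t=38: (idle)
t=39: (idle)
t=40: (idle)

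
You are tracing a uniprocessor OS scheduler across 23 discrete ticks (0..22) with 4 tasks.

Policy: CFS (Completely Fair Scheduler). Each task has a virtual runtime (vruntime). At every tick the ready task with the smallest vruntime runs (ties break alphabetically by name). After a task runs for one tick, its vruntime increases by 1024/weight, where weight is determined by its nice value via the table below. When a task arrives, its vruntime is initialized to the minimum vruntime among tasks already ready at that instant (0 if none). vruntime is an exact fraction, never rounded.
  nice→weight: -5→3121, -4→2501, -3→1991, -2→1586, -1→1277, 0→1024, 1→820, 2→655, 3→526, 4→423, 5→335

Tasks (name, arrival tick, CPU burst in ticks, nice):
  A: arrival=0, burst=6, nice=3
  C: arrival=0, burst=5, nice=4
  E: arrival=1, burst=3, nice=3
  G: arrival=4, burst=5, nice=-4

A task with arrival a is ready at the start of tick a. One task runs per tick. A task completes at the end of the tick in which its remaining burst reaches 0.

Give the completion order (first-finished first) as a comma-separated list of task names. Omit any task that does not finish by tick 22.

t=0: vr[A=0 C=0] → run A
t=1: vr[A=512/263 C=0 E=0] → run C
t=2: vr[A=512/263 C=1024/423 E=0] → run E
t=3: vr[A=512/263 C=1024/423 E=512/263] → run A
t=4: vr[A=1024/263 C=1024/423 E=512/263 G=512/263] → run E
t=5: vr[A=1024/263 C=1024/423 E=1024/263 G=512/263] → run G
t=6: vr[A=1024/263 C=1024/423 E=1024/263 G=1549824/657763] → run G
t=7: vr[A=1024/263 C=1024/423 E=1024/263 G=1819136/657763] → run C
t=8: vr[A=1024/263 C=2048/423 E=1024/263 G=1819136/657763] → run G
t=9: vr[A=1024/263 C=2048/423 E=1024/263 G=2088448/657763] → run G
t=10: vr[A=1024/263 C=2048/423 E=1024/263 G=2357760/657763] → run G
t=11: vr[A=1024/263 C=2048/423 E=1024/263] → run A
t=12: vr[A=1536/263 C=2048/423 E=1024/263] → run E
t=13: vr[A=1536/263 C=2048/423] → run C
t=14: vr[A=1536/263 C=1024/141] → run A
t=15: vr[A=2048/263 C=1024/141] → run C
t=16: vr[A=2048/263 C=4096/423] → run A
t=17: vr[A=2560/263 C=4096/423] → run C
t=18: vr[A=2560/263] → run A
t=19: (idle)
t=20: (idle)
t=21: (idle)
t=22: (idle)

completion order = G, E, C, A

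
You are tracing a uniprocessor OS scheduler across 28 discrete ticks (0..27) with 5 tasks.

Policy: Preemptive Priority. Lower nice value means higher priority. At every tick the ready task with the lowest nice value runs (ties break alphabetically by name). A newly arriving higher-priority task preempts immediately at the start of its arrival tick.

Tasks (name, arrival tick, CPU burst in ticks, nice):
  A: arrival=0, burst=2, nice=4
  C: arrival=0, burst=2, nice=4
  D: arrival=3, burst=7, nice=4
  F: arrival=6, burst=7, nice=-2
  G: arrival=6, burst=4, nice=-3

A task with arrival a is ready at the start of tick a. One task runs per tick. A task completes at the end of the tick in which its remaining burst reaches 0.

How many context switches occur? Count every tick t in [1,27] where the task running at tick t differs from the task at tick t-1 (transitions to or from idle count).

t=0: ready={A,C} → run A
t=1: ready={A,C} → run A
t=2: ready={C} → run C
t=3: ready={C,D} → run C
t=4: ready={D} → run D
t=5: ready={D} → run D
t=6: ready={D,F,G} → run G
t=7: ready={D,F,G} → run G
t=8: ready={D,F,G} → run G
t=9: ready={D,F,G} → run G
t=10: ready={D,F} → run F
t=11: ready={D,F} → run F
t=12: ready={D,F} → run F
t=13: ready={D,F} → run F
t=14: ready={D,F} → run F
t=15: ready={D,F} → run F
t=16: ready={D,F} → run F
t=17: ready={D} → run D
t=18: ready={D} → run D
t=19: ready={D} → run D
t=20: ready={D} → run D
t=21: ready={D} → run D
t=22: (idle)
t=23: (idle)
t=24: (idle)
t=25: (idle)
t=26: (idle)
t=27: (idle)

context switches = 6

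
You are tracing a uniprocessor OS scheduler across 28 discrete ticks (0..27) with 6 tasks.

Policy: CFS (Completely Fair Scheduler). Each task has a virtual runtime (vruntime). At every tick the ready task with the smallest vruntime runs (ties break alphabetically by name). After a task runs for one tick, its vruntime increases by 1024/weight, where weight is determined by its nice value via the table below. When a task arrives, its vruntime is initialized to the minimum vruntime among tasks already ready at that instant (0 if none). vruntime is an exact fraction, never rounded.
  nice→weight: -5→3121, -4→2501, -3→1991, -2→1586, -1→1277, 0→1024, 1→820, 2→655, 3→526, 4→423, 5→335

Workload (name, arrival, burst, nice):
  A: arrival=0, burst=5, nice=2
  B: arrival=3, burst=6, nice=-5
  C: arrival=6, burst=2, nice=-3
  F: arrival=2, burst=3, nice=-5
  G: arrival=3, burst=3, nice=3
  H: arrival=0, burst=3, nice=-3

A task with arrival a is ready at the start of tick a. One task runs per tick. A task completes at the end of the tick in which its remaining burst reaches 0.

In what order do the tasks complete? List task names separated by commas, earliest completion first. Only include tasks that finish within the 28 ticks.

completion order = H, F, C, B, G, A

t=0: vr[A=0 H=0] → run A
t=1: vr[A=1024/655 H=0] → run H
t=2: vr[A=1024/655 F=1024/1991 H=1024/1991] → run F
t=3: vr[A=1024/655 B=1024/1991 F=5234688/6213911 G=1024/1991 H=1024/1991] → run B
t=4: vr[A=1024/655 B=5234688/6213911 F=5234688/6213911 G=1024/1991 H=1024/1991] → run G
t=5: vr[A=1024/655 B=5234688/6213911 F=5234688/6213911 G=1288704/523633 H=1024/1991] → run H
t=6: vr[A=1024/655 B=5234688/6213911 C=5234688/6213911 F=5234688/6213911 G=1288704/523633 H=2048/1991] → run B
t=7: vr[A=1024/655 B=7273472/6213911 C=5234688/6213911 F=5234688/6213911 G=1288704/523633 H=2048/1991] → run C
t=8: vr[A=1024/655 B=7273472/6213911 C=8430592/6213911 F=5234688/6213911 G=1288704/523633 H=2048/1991] → run F
t=9: vr[A=1024/655 B=7273472/6213911 C=8430592/6213911 F=7273472/6213911 G=1288704/523633 H=2048/1991] → run H
t=10: vr[A=1024/655 B=7273472/6213911 C=8430592/6213911 F=7273472/6213911 G=1288704/523633] → run B
t=11: vr[A=1024/655 B=9312256/6213911 C=8430592/6213911 F=7273472/6213911 G=1288704/523633] → run F
t=12: vr[A=1024/655 B=9312256/6213911 C=8430592/6213911 G=1288704/523633] → run C
t=13: vr[A=1024/655 B=9312256/6213911 G=1288704/523633] → run B
t=14: vr[A=1024/655 B=11351040/6213911 G=1288704/523633] → run A
t=15: vr[A=2048/655 B=11351040/6213911 G=1288704/523633] → run B
t=16: vr[A=2048/655 B=13389824/6213911 G=1288704/523633] → run B
t=17: vr[A=2048/655 G=1288704/523633] → run G
t=18: vr[A=2048/655 G=2308096/523633] → run A
t=19: vr[A=3072/655 G=2308096/523633] → run G
t=20: vr[A=3072/655] → run A
t=21: vr[A=4096/655] → run A
t=22: (idle)
t=23: (idle)
t=24: (idle)
t=25: (idle)
t=26: (idle)
t=27: (idle)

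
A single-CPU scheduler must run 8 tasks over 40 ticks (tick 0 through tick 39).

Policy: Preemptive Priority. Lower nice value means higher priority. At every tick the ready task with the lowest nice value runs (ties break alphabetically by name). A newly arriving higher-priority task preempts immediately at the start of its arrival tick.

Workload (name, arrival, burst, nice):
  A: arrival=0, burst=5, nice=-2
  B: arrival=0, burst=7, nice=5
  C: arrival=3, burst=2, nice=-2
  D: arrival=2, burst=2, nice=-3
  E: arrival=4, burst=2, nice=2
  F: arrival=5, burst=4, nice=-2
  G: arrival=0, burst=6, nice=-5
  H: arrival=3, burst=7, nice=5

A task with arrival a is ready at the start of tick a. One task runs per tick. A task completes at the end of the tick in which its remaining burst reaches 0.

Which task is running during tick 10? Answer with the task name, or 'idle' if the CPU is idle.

t=0: ready={A,B,G} → run G
t=1: ready={A,B,G} → run G
t=2: ready={A,B,D,G} → run G
t=3: ready={A,B,C,D,G,H} → run G
t=4: ready={A,B,C,D,E,G,H} → run G
t=5: ready={A,B,C,D,E,F,G,H} → run G
t=6: ready={A,B,C,D,E,F,H} → run D
t=7: ready={A,B,C,D,E,F,H} → run D
t=8: ready={A,B,C,E,F,H} → run A
t=9: ready={A,B,C,E,F,H} → run A
t=10: ready={A,B,C,E,F,H} → run A
t=11: ready={A,B,C,E,F,H} → run A
t=12: ready={A,B,C,E,F,H} → run A
t=13: ready={B,C,E,F,H} → run C
t=14: ready={B,C,E,F,H} → run C
t=15: ready={B,E,F,H} → run F
t=16: ready={B,E,F,H} → run F
t=17: ready={B,E,F,H} → run F
t=18: ready={B,E,F,H} → run F
t=19: ready={B,E,H} → run E
t=20: ready={B,E,H} → run E
t=21: ready={B,H} → run B
t=22: ready={B,H} → run B
t=23: ready={B,H} → run B
t=24: ready={B,H} → run B
t=25: ready={B,H} → run B
t=26: ready={B,H} → run B
t=27: ready={B,H} → run B
t=28: ready={H} → run H
t=29: ready={H} → run H
t=30: ready={H} → run H
t=31: ready={H} → run H
t=32: ready={H} → run H
t=33: ready={H} → run H
t=34: ready={H} → run H
t=35: (idle)
t=36: (idle)
t=37: (idle)
t=38: (idle)
t=39: (idle)

running at tick 10 = A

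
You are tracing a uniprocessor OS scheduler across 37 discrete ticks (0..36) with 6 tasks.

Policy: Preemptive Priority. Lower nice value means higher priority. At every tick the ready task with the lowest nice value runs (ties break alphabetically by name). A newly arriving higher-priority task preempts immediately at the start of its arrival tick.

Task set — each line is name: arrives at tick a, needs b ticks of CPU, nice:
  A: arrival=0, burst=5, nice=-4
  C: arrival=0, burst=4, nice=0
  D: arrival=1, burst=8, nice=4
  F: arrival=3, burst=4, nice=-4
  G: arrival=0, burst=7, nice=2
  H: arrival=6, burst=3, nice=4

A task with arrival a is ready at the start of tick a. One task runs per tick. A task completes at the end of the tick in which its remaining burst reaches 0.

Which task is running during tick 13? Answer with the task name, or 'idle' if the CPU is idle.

running at tick 13 = G

t=0: ready={A,C,G} → run A
t=1: ready={A,C,D,G} → run A
t=2: ready={A,C,D,G} → run A
t=3: ready={A,C,D,F,G} → run A
t=4: ready={A,C,D,F,G} → run A
t=5: ready={C,D,F,G} → run F
t=6: ready={C,D,F,G,H} → run F
t=7: ready={C,D,F,G,H} → run F
t=8: ready={C,D,F,G,H} → run F
t=9: ready={C,D,G,H} → run C
t=10: ready={C,D,G,H} → run C
t=11: ready={C,D,G,H} → run C
t=12: ready={C,D,G,H} → run C
t=13: ready={D,G,H} → run G
t=14: ready={D,G,H} → run G
t=15: ready={D,G,H} → run G
t=16: ready={D,G,H} → run G
t=17: ready={D,G,H} → run G
t=18: ready={D,G,H} → run G
t=19: ready={D,G,H} → run G
t=20: ready={D,H} → run D
t=21: ready={D,H} → run D
t=22: ready={D,H} → run D
t=23: ready={D,H} → run D
t=24: ready={D,H} → run D
t=25: ready={D,H} → run D
t=26: ready={D,H} → run D
t=27: ready={D,H} → run D
t=28: ready={H} → run H
t=29: ready={H} → run H
t=30: ready={H} → run H
t=31: (idle)
t=32: (idle)
t=33: (idle)
t=34: (idle)
t=35: (idle)
t=36: (idle)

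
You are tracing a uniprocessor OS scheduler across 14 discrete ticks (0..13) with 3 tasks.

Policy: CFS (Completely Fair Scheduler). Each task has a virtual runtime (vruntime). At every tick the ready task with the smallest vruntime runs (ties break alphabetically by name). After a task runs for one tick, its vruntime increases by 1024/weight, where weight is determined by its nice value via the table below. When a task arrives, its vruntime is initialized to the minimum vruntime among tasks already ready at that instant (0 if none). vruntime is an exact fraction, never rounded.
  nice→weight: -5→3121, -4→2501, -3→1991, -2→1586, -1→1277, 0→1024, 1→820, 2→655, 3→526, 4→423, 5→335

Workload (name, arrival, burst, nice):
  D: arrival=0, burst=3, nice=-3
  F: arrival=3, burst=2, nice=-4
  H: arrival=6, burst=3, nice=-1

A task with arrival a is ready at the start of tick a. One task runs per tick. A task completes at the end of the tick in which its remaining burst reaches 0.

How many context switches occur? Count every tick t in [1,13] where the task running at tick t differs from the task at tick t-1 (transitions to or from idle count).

t=0: vr[D=0] → run D
t=1: vr[D=1024/1991] → run D
t=2: vr[D=2048/1991] → run D
t=3: vr[F=0] → run F
t=4: vr[F=1024/2501] → run F
t=5: (idle)
t=6: vr[H=0] → run H
t=7: vr[H=1024/1277] → run H
t=8: vr[H=2048/1277] → run H
t=9: (idle)
t=10: (idle)
t=11: (idle)
t=12: (idle)
t=13: (idle)

context switches = 4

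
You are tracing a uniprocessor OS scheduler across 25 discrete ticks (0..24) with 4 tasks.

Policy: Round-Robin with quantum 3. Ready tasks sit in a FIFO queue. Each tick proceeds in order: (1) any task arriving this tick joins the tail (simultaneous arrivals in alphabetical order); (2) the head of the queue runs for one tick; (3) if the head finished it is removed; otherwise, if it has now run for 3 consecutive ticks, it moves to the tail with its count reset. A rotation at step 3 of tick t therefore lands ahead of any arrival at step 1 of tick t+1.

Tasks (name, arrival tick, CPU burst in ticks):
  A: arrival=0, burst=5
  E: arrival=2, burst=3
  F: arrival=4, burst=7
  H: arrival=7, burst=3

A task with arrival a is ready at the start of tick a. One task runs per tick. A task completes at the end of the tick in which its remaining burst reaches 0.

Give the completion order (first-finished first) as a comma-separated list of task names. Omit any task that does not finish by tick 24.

t=0: queue=[A] q_used=0 → run A
t=1: queue=[A] q_used=1 → run A
t=2: queue=[A,E] q_used=2 → run A
t=3: queue=[E,A] q_used=0 → run E
t=4: queue=[E,A,F] q_used=1 → run E
t=5: queue=[E,A,F] q_used=2 → run E
t=6: queue=[A,F] q_used=0 → run A
t=7: queue=[A,F,H] q_used=1 → run A
t=8: queue=[F,H] q_used=0 → run F
t=9: queue=[F,H] q_used=1 → run F
t=10: queue=[F,H] q_used=2 → run F
t=11: queue=[H,F] q_used=0 → run H
t=12: queue=[H,F] q_used=1 → run H
t=13: queue=[H,F] q_used=2 → run H
t=14: queue=[F] q_used=0 → run F
t=15: queue=[F] q_used=1 → run F
t=16: queue=[F] q_used=2 → run F
t=17: queue=[F] q_used=0 → run F
t=18: (idle)
t=19: (idle)
t=20: (idle)
t=21: (idle)
t=22: (idle)
t=23: (idle)
t=24: (idle)

completion order = E, A, H, F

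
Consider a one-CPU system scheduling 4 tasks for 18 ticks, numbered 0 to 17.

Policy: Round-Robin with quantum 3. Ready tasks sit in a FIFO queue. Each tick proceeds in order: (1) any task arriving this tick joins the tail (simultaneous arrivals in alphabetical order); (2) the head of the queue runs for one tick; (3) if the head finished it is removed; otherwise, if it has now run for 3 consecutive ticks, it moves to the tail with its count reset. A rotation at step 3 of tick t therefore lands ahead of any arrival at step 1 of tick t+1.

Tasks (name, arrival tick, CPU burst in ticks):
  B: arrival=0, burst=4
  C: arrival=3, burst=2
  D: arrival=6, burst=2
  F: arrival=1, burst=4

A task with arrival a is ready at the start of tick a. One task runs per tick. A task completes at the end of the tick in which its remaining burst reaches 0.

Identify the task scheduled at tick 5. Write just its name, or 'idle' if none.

t=0: queue=[B] q_used=0 → run B
t=1: queue=[B,F] q_used=1 → run B
t=2: queue=[B,F] q_used=2 → run B
t=3: queue=[F,B,C] q_used=0 → run F
t=4: queue=[F,B,C] q_used=1 → run F
t=5: queue=[F,B,C] q_used=2 → run F
t=6: queue=[B,C,F,D] q_used=0 → run B
t=7: queue=[C,F,D] q_used=0 → run C
t=8: queue=[C,F,D] q_used=1 → run C
t=9: queue=[F,D] q_used=0 → run F
t=10: queue=[D] q_used=0 → run D
t=11: queue=[D] q_used=1 → run D
t=12: (idle)
t=13: (idle)
t=14: (idle)
t=15: (idle)
t=16: (idle)
t=17: (idle)

running at tick 5 = F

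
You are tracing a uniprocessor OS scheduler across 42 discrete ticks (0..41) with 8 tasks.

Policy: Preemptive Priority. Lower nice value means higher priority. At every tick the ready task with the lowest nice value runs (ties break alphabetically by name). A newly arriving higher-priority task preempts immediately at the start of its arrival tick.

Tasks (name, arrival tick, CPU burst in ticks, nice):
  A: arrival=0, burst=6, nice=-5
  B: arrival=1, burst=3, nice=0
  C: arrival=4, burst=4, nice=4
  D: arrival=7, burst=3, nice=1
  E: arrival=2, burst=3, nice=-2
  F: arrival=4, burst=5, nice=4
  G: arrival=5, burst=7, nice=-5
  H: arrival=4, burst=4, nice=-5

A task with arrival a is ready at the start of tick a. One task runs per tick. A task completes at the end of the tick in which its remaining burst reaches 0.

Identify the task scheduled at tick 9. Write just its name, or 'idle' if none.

running at tick 9 = G

t=0: ready={A} → run A
t=1: ready={A,B} → run A
t=2: ready={A,B,E} → run A
t=3: ready={A,B,E} → run A
t=4: ready={A,B,C,E,F,H} → run A
t=5: ready={A,B,C,E,F,G,H} → run A
t=6: ready={B,C,E,F,G,H} → run G
t=7: ready={B,C,D,E,F,G,H} → run G
t=8: ready={B,C,D,E,F,G,H} → run G
t=9: ready={B,C,D,E,F,G,H} → run G
t=10: ready={B,C,D,E,F,G,H} → run G
t=11: ready={B,C,D,E,F,G,H} → run G
t=12: ready={B,C,D,E,F,G,H} → run G
t=13: ready={B,C,D,E,F,H} → run H
t=14: ready={B,C,D,E,F,H} → run H
t=15: ready={B,C,D,E,F,H} → run H
t=16: ready={B,C,D,E,F,H} → run H
t=17: ready={B,C,D,E,F} → run E
t=18: ready={B,C,D,E,F} → run E
t=19: ready={B,C,D,E,F} → run E
t=20: ready={B,C,D,F} → run B
t=21: ready={B,C,D,F} → run B
t=22: ready={B,C,D,F} → run B
t=23: ready={C,D,F} → run D
t=24: ready={C,D,F} → run D
t=25: ready={C,D,F} → run D
t=26: ready={C,F} → run C
t=27: ready={C,F} → run C
t=28: ready={C,F} → run C
t=29: ready={C,F} → run C
t=30: ready={F} → run F
t=31: ready={F} → run F
t=32: ready={F} → run F
t=33: ready={F} → run F
t=34: ready={F} → run F
t=35: (idle)
t=36: (idle)
t=37: (idle)
t=38: (idle)
t=39: (idle)
t=40: (idle)
t=41: (idle)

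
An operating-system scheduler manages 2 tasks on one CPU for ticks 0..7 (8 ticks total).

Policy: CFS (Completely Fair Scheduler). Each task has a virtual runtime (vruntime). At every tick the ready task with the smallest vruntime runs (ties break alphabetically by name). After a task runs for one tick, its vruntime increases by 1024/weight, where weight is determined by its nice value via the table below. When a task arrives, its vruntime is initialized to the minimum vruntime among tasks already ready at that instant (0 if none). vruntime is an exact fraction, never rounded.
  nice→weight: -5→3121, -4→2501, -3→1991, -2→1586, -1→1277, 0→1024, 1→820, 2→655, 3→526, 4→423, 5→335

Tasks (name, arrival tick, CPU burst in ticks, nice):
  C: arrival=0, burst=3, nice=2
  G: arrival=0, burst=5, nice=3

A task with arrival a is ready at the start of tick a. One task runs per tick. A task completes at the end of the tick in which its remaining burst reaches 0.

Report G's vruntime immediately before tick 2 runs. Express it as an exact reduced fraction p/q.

vruntime(G, start of tick 2) = 512/263

t=0: vr[C=0 G=0] → run C
t=1: vr[C=1024/655 G=0] → run G
t=2: vr[C=1024/655 G=512/263] → run C
t=3: vr[C=2048/655 G=512/263] → run G
t=4: vr[C=2048/655 G=1024/263] → run C
t=5: vr[G=1024/263] → run G
t=6: vr[G=1536/263] → run G
t=7: vr[G=2048/263] → run G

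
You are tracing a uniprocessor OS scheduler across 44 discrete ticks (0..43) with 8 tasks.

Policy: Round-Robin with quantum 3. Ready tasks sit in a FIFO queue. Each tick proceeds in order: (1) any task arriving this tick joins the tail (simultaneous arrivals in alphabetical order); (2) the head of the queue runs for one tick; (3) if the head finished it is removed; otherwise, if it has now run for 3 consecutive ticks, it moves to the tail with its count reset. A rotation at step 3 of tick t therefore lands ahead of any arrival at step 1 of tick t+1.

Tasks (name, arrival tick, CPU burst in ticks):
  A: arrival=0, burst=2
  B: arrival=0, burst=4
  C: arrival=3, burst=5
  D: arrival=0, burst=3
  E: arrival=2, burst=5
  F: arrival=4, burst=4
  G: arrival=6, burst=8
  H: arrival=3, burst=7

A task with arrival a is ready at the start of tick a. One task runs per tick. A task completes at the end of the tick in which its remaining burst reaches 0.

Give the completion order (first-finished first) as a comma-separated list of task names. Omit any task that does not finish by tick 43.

completion order = A, D, B, E, C, F, H, G

t=0: queue=[A,B,D] q_used=0 → run A
t=1: queue=[A,B,D] q_used=1 → run A
t=2: queue=[B,D,E] q_used=0 → run B
t=3: queue=[B,D,E,C,H] q_used=1 → run B
t=4: queue=[B,D,E,C,H,F] q_used=2 → run B
t=5: queue=[D,E,C,H,F,B] q_used=0 → run D
t=6: queue=[D,E,C,H,F,B,G] q_used=1 → run D
t=7: queue=[D,E,C,H,F,B,G] q_used=2 → run D
t=8: queue=[E,C,H,F,B,G] q_used=0 → run E
t=9: queue=[E,C,H,F,B,G] q_used=1 → run E
t=10: queue=[E,C,H,F,B,G] q_used=2 → run E
t=11: queue=[C,H,F,B,G,E] q_used=0 → run C
t=12: queue=[C,H,F,B,G,E] q_used=1 → run C
t=13: queue=[C,H,F,B,G,E] q_used=2 → run C
t=14: queue=[H,F,B,G,E,C] q_used=0 → run H
t=15: queue=[H,F,B,G,E,C] q_used=1 → run H
t=16: queue=[H,F,B,G,E,C] q_used=2 → run H
t=17: queue=[F,B,G,E,C,H] q_used=0 → run F
t=18: queue=[F,B,G,E,C,H] q_used=1 → run F
t=19: queue=[F,B,G,E,C,H] q_used=2 → run F
t=20: queue=[B,G,E,C,H,F] q_used=0 → run B
t=21: queue=[G,E,C,H,F] q_used=0 → run G
t=22: queue=[G,E,C,H,F] q_used=1 → run G
t=23: queue=[G,E,C,H,F] q_used=2 → run G
t=24: queue=[E,C,H,F,G] q_used=0 → run E
t=25: queue=[E,C,H,F,G] q_used=1 → run E
t=26: queue=[C,H,F,G] q_used=0 → run C
t=27: queue=[C,H,F,G] q_used=1 → run C
t=28: queue=[H,F,G] q_used=0 → run H
t=29: queue=[H,F,G] q_used=1 → run H
t=30: queue=[H,F,G] q_used=2 → run H
t=31: queue=[F,G,H] q_used=0 → run F
t=32: queue=[G,H] q_used=0 → run G
t=33: queue=[G,H] q_used=1 → run G
t=34: queue=[G,H] q_used=2 → run G
t=35: queue=[H,G] q_used=0 → run H
t=36: queue=[G] q_used=0 → run G
t=37: queue=[G] q_used=1 → run G
t=38: (idle)
t=39: (idle)
t=40: (idle)
t=41: (idle)
t=42: (idle)
t=43: (idle)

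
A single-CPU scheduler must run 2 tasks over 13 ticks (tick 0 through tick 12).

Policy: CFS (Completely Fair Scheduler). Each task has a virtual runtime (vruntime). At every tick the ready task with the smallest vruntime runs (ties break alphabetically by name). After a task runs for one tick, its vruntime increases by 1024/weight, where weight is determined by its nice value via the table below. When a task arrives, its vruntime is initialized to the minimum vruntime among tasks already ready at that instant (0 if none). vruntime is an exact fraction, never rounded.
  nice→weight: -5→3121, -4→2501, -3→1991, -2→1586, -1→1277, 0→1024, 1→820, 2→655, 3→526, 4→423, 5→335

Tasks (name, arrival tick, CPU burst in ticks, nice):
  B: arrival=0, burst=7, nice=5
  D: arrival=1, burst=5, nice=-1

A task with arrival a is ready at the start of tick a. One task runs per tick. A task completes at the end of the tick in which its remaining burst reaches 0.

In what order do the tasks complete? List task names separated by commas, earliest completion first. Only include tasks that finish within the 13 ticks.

completion order = D, B

t=0: vr[B=0] → run B
t=1: vr[B=1024/335 D=1024/335] → run B
t=2: vr[B=2048/335 D=1024/335] → run D
t=3: vr[B=2048/335 D=1650688/427795] → run D
t=4: vr[B=2048/335 D=1993728/427795] → run D
t=5: vr[B=2048/335 D=2336768/427795] → run D
t=6: vr[B=2048/335 D=2679808/427795] → run B
t=7: vr[B=3072/335 D=2679808/427795] → run D
t=8: vr[B=3072/335] → run B
t=9: vr[B=4096/335] → run B
t=10: vr[B=1024/67] → run B
t=11: vr[B=6144/335] → run B
t=12: (idle)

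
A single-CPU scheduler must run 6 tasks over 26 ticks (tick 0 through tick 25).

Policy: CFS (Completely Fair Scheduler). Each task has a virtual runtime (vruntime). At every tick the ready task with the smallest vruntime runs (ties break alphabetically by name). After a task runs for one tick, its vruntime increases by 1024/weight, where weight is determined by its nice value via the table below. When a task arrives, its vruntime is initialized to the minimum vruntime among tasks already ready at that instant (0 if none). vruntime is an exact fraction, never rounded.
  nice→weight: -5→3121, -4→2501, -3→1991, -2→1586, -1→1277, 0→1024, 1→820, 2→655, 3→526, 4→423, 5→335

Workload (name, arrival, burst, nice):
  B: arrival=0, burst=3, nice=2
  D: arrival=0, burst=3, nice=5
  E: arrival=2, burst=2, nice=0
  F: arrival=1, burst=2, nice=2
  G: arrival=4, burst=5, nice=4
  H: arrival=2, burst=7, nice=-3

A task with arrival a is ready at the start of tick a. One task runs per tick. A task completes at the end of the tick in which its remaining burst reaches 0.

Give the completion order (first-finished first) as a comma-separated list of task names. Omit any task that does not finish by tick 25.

completion order = E, F, H, B, D, G

t=0: vr[B=0 D=0] → run B
t=1: vr[B=1024/655 D=0 F=0] → run D
t=2: vr[B=1024/655 D=1024/335 E=0 F=0 H=0] → run E
t=3: vr[B=1024/655 D=1024/335 E=1 F=0 H=0] → run F
t=4: vr[B=1024/655 D=1024/335 E=1 F=1024/655 G=0 H=0] → run G
t=5: vr[B=1024/655 D=1024/335 E=1 F=1024/655 G=1024/423 H=0] → run H
t=6: vr[B=1024/655 D=1024/335 E=1 F=1024/655 G=1024/423 H=1024/1991] → run H
t=7: vr[B=1024/655 D=1024/335 E=1 F=1024/655 G=1024/423 H=2048/1991] → run E
t=8: vr[B=1024/655 D=1024/335 F=1024/655 G=1024/423 H=2048/1991] → run H
t=9: vr[B=1024/655 D=1024/335 F=1024/655 G=1024/423 H=3072/1991] → run H
t=10: vr[B=1024/655 D=1024/335 F=1024/655 G=1024/423 H=4096/1991] → run B
t=11: vr[B=2048/655 D=1024/335 F=1024/655 G=1024/423 H=4096/1991] → run F
t=12: vr[B=2048/655 D=1024/335 G=1024/423 H=4096/1991] → run H
t=13: vr[B=2048/655 D=1024/335 G=1024/423 H=5120/1991] → run G
t=14: vr[B=2048/655 D=1024/335 G=2048/423 H=5120/1991] → run H
t=15: vr[B=2048/655 D=1024/335 G=2048/423 H=6144/1991] → run D
t=16: vr[B=2048/655 D=2048/335 G=2048/423 H=6144/1991] → run H
t=17: vr[B=2048/655 D=2048/335 G=2048/423] → run B
t=18: vr[D=2048/335 G=2048/423] → run G
t=19: vr[D=2048/335 G=1024/141] → run D
t=20: vr[G=1024/141] → run G
t=21: vr[G=4096/423] → run G
t=22: (idle)
t=23: (idle)
t=24: (idle)
t=25: (idle)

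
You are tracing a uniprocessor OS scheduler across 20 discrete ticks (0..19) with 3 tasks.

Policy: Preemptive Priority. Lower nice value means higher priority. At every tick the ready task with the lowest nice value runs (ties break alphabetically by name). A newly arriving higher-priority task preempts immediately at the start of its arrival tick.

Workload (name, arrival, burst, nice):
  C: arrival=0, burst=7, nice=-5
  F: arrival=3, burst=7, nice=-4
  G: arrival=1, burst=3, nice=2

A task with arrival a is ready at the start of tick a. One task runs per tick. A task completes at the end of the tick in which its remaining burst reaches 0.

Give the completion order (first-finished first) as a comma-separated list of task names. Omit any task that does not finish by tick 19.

t=0: ready={C} → run C
t=1: ready={C,G} → run C
t=2: ready={C,G} → run C
t=3: ready={C,F,G} → run C
t=4: ready={C,F,G} → run C
t=5: ready={C,F,G} → run C
t=6: ready={C,F,G} → run C
t=7: ready={F,G} → run F
t=8: ready={F,G} → run F
t=9: ready={F,G} → run F
t=10: ready={F,G} → run F
t=11: ready={F,G} → run F
t=12: ready={F,G} → run F
t=13: ready={F,G} → run F
t=14: ready={G} → run G
t=15: ready={G} → run G
t=16: ready={G} → run G
t=17: (idle)
t=18: (idle)
t=19: (idle)

completion order = C, F, G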